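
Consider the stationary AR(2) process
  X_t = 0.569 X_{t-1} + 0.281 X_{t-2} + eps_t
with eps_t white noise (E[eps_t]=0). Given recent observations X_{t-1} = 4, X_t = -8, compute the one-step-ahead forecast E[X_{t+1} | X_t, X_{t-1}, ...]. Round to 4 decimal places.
E[X_{t+1} \mid \mathcal F_t] = -3.4280

For an AR(p) model X_t = c + sum_i phi_i X_{t-i} + eps_t, the
one-step-ahead conditional mean is
  E[X_{t+1} | X_t, ...] = c + sum_i phi_i X_{t+1-i}.
Substitute known values:
  E[X_{t+1} | ...] = (0.569) * (-8) + (0.281) * (4)
                   = -3.4280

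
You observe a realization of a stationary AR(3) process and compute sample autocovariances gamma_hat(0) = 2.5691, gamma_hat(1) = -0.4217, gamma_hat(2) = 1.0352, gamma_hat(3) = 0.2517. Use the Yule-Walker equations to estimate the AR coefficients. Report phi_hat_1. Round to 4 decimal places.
\hat\phi_{1} = -0.1950

The Yule-Walker equations for an AR(p) process read, in matrix form,
  Gamma_p phi = r_p,   with   (Gamma_p)_{ij} = gamma(|i - j|),
                       (r_p)_i = gamma(i),   i,j = 1..p.
Substitute the sample gammas (Toeplitz matrix and right-hand side of size 3):
  Gamma_p = [[2.5691, -0.4217, 1.0352], [-0.4217, 2.5691, -0.4217], [1.0352, -0.4217, 2.5691]]
  r_p     = [-0.4217, 1.0352, 0.2517]
Written out (R1..R3):
  (R1) 2.5691 phi_1 - 0.4217 phi_2 + 1.0352 phi_3 = -0.4217
  (R2) -0.4217 phi_1 + 2.5691 phi_2 - 0.4217 phi_3 = 1.0352
  (R3) 1.0352 phi_1 - 0.4217 phi_2 + 2.5691 phi_3 = 0.2517
Gaussian elimination:
  R2 <- R2 - (-0.4217/2.5691) R1 = R2 - (-0.164143) R1:  2.499881 phi_2 - 0.251779 phi_3 = 0.965981
  R3 <- R3 - (1.0352/2.5691) R1 = R3 - (0.402943) R1:  -0.251779 phi_2 + 2.151974 phi_3 = 0.421621
  R3 <- R3 - (-0.251779/2.499881) R2 = R3 - (-0.100716) R2:  2.126615 phi_3 = 0.518911
Back-substitution:
  phi_hat_3 = 0.518911 / 2.126615 = 0.244008
  phi_hat_2 = (0.965981 - (-0.251779)(0.244008)) / 2.499881 = 0.410986
  phi_hat_1 = (-0.4217 - (-0.4217)(0.410986) - (1.0352)(0.244008)) / 2.5691 = -0.195004
So phi_hat = [-0.1950, 0.4110, 0.2440].
Therefore phi_hat_1 = -0.1950.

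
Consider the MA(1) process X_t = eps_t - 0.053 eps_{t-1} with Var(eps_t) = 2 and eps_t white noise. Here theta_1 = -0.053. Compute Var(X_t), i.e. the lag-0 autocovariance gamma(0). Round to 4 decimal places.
\gamma(0) = 2.0056

For an MA(q) process X_t = eps_t + sum_i theta_i eps_{t-i} with
Var(eps_t) = sigma^2, the variance is
  gamma(0) = sigma^2 * (1 + sum_i theta_i^2).
  sum_i theta_i^2 = (-0.053)^2 = 0.002809.
  gamma(0) = 2 * (1 + 0.002809) = 2 * 1.002809 = 2.005618, which rounds to 2.0056.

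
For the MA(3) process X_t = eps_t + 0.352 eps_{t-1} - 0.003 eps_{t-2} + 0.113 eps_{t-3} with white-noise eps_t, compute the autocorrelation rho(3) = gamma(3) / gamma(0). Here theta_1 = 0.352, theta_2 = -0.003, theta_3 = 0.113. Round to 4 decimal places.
\rho(3) = 0.0994

For an MA(q) process with theta_0 = 1, the autocovariance is
  gamma(k) = sigma^2 * sum_{i=0..q-k} theta_i * theta_{i+k},
and rho(k) = gamma(k) / gamma(0). Sigma^2 cancels.
  numerator   = (1)*(0.113) = 0.113.
  denominator = (1)^2 + (0.352)^2 + (-0.003)^2 + (0.113)^2 = 1.136682.
  rho(3) = 0.113 / 1.136682 = 0.0994.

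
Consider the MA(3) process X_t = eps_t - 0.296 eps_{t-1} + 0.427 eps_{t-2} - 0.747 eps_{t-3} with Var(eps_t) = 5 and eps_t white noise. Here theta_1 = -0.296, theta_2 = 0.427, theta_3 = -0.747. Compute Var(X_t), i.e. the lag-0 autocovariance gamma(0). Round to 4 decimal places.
\gamma(0) = 9.1398

For an MA(q) process X_t = eps_t + sum_i theta_i eps_{t-i} with
Var(eps_t) = sigma^2, the variance is
  gamma(0) = sigma^2 * (1 + sum_i theta_i^2).
  sum_i theta_i^2 = (-0.296)^2 + (0.427)^2 + (-0.747)^2 = 0.087616 + 0.182329 + 0.558009 = 0.827954.
  gamma(0) = 5 * (1 + 0.827954) = 5 * 1.827954 = 9.13977, which rounds to 9.1398.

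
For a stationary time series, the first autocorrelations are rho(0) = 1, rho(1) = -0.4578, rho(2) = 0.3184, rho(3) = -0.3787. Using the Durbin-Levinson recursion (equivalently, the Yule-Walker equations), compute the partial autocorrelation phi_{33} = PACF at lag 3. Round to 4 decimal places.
\phi_{33} = -0.2450

The PACF at lag k is phi_{kk}, the last component of the solution
to the Yule-Walker system G_k phi = r_k where
  (G_k)_{ij} = rho(|i - j|), (r_k)_i = rho(i), i,j = 1..k.
Equivalently, Durbin-Levinson gives phi_{kk} iteratively:
  phi_{11} = rho(1)
  phi_{kk} = [rho(k) - sum_{j=1..k-1} phi_{k-1,j} rho(k-j)]
            / [1 - sum_{j=1..k-1} phi_{k-1,j} rho(j)],
  phi_{k,j} = phi_{k-1,j} - phi_{kk} phi_{k-1,k-j},  j = 1..k-1.
Step k = 1:
  phi_11 = rho(1) = -0.4578.
Step k = 2:
  phi_22 = [rho(2) - phi_11 rho(1)] / [1 - phi_11 rho(1)] = [0.3184 - (-0.4578)(-0.4578)] / [1 - (-0.4578)(-0.4578)]
         = 0.10881916 / 0.79041916 = 0.137673.
  Update: phi_21 = phi_11 - phi_22 phi_11 = -0.4578 - (0.137673)(-0.4578) = -0.394773.
Step k = 3:
  phi_33 = [rho(3) - phi_21 rho(2) - phi_22 rho(1)] / [1 - phi_21 rho(1) - phi_22 rho(2)]
    numerator   = -0.3787 - (-0.394773)(0.3184) - (0.137673)(-0.4578) = -0.18997757
    denominator = 1 - (-0.394773)(-0.4578) - (0.137673)(0.3184) = 0.77543773
  phi_33 = -0.18997757 / 0.77543773 = -0.245.
Therefore phi_{33} = -0.2450.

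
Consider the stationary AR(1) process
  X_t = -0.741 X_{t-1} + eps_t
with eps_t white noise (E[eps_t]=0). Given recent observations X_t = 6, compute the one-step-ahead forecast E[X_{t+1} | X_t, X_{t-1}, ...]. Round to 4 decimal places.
E[X_{t+1} \mid \mathcal F_t] = -4.4460

For an AR(p) model X_t = c + sum_i phi_i X_{t-i} + eps_t, the
one-step-ahead conditional mean is
  E[X_{t+1} | X_t, ...] = c + sum_i phi_i X_{t+1-i}.
Substitute known values:
  E[X_{t+1} | ...] = (-0.741) * (6)
                   = -4.4460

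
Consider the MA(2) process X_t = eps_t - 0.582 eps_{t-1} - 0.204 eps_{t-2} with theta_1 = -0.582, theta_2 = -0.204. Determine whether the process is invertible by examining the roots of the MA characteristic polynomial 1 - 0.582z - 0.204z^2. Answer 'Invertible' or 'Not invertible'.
\text{Invertible}

The MA(q) characteristic polynomial is P(z) = 1 - 0.582z - 0.204z^2.
Invertibility requires all roots to lie outside the unit circle, i.e. |z| > 1 for every root.
Set 1 + (-0.582) z + (-0.204) z^2 = 0, i.e. a z^2 + b z + c = 0 with a = -0.204, b = -0.582, c = 1.
Discriminant D = b^2 - 4ac = (-0.582)^2 - 4*(-0.204)*1 = 0.338724 - (-0.816) = 1.154724.
D >= 0, so the roots are real: z = (-b +/- sqrt(D)) / (2a) = (0.582 +/- 1.074581) / (-0.408).
  z_1 = (0.582 + 1.074581) / (-0.408) = -4.0602,   |z_1| = 4.0602.
  z_2 = (0.582 - 1.074581) / (-0.408) = 1.2073,   |z_2| = 1.2073.
Moduli of all roots: 4.0602, 1.2073.
All moduli strictly greater than 1? Yes.
Verdict: Invertible.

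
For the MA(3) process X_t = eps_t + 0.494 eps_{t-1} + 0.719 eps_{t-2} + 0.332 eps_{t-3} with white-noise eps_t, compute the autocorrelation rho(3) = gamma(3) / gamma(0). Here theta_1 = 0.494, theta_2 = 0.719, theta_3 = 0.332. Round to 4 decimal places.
\rho(3) = 0.1774

For an MA(q) process with theta_0 = 1, the autocovariance is
  gamma(k) = sigma^2 * sum_{i=0..q-k} theta_i * theta_{i+k},
and rho(k) = gamma(k) / gamma(0). Sigma^2 cancels.
  numerator   = (1)*(0.332) = 0.332.
  denominator = (1)^2 + (0.494)^2 + (0.719)^2 + (0.332)^2 = 1.871221.
  rho(3) = 0.332 / 1.871221 = 0.1774.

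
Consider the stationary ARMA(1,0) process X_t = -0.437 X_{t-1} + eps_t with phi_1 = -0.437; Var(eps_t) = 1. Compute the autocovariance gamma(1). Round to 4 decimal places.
\gamma(1) = -0.5402

Multiply the model equation by X_{t-k} and take expectations. With theta_0 = psi_0 = 1 and psi_j the MA(infinity) weights, this gives
  gamma(k) - sum_i phi_i gamma(k-i) = c_k,
  c_k = sigma^2 * sum_{j=k..q} theta_j psi_{j-k}   (c_k = 0 for k > q),
using gamma(-m) = gamma(m).
Pure AR (q = 0): c_0 = sigma^2 = 1, c_k = 0 for k >= 1.
Equations for k = 0 and k = 1 (AR order 1):
  gamma(0) = phi_1 gamma(1) + c_0
  gamma(1) = phi_1 gamma(0) + c_1
Substituting the second into the first: gamma(0) (1 - phi_1^2) = c_0 + phi_1 c_1, so
  gamma(0) = c_0 / (1 - phi_1^2) = 1 / (1 - (-0.437)^2) = 1 / 0.809031 = 1.236047.
  gamma(1) = phi_1 gamma(0) = (-0.437)(1.236047) = -0.540152.
Therefore gamma(1) = -0.5402 (to 4 decimal places).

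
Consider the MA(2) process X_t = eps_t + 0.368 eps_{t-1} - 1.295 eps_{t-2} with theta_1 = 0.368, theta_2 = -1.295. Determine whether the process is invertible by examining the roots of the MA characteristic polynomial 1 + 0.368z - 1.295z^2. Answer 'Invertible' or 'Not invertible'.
\text{Not invertible}

The MA(q) characteristic polynomial is P(z) = 1 + 0.368z - 1.295z^2.
Invertibility requires all roots to lie outside the unit circle, i.e. |z| > 1 for every root.
Set 1 + (0.368) z + (-1.295) z^2 = 0, i.e. a z^2 + b z + c = 0 with a = -1.295, b = 0.368, c = 1.
Discriminant D = b^2 - 4ac = (0.368)^2 - 4*(-1.295)*1 = 0.135424 - (-5.18) = 5.315424.
D >= 0, so the roots are real: z = (-b +/- sqrt(D)) / (2a) = (-0.368 +/- 2.30552) / (-2.59).
  z_1 = (-0.368 + 2.30552) / (-2.59) = -0.7481,   |z_1| = 0.7481.
  z_2 = (-0.368 - 2.30552) / (-2.59) = 1.0322,   |z_2| = 1.0322.
Moduli of all roots: 0.7481, 1.0322.
All moduli strictly greater than 1? No.
Verdict: Not invertible.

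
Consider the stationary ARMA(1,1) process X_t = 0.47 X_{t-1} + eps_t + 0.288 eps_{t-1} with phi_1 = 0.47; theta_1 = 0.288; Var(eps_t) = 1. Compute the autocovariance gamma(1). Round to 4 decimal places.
\gamma(1) = 1.1046

Multiply the model equation by X_{t-k} and take expectations. With theta_0 = psi_0 = 1 and psi_j the MA(infinity) weights, this gives
  gamma(k) - sum_i phi_i gamma(k-i) = c_k,
  c_k = sigma^2 * sum_{j=k..q} theta_j psi_{j-k}   (c_k = 0 for k > q),
using gamma(-m) = gamma(m).
psi-weights needed (psi_j = theta_j + sum_i phi_i psi_{j-i}):
  psi_1 = theta_1 + phi_1 = 0.288 + (0.47) = 0.758
Right-hand sides:
  c_0 = sigma^2 (1 + theta_1 psi_1) = 1 * (1 + (0.288)(0.758)) = 1 * 1.218304 = 1.218304
  c_1 = sigma^2 theta_1 = 1 * (0.288) = 0.288
  c_2 = 0
Equations for k = 0 and k = 1 (AR order 1):
  gamma(0) = phi_1 gamma(1) + c_0
  gamma(1) = phi_1 gamma(0) + c_1
Substituting the second into the first: gamma(0) (1 - phi_1^2) = c_0 + phi_1 c_1, so
  gamma(0) = (c_0 + phi_1 c_1) / (1 - phi_1^2) = (1.218304 + (0.47)(0.288)) / (1 - (0.47)^2) = 1.353664 / 0.7791 = 1.737471.
  gamma(1) = phi_1 gamma(0) + c_1 = (0.47)(1.737471) + (0.288) = 1.104612.
Therefore gamma(1) = 1.1046 (to 4 decimal places).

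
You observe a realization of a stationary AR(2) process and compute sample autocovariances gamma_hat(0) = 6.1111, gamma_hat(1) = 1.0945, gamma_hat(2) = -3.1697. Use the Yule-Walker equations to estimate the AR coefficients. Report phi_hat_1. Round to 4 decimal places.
\hat\phi_{1} = 0.2810

The Yule-Walker equations for an AR(p) process read, in matrix form,
  Gamma_p phi = r_p,   with   (Gamma_p)_{ij} = gamma(|i - j|),
                       (r_p)_i = gamma(i),   i,j = 1..p.
Substitute the sample gammas (Toeplitz matrix and right-hand side of size 2):
  Gamma_p = [[6.1111, 1.0945], [1.0945, 6.1111]]
  r_p     = [1.0945, -3.1697]
Written out:
  6.1111 phi_1 + 1.0945 phi_2 = 1.0945
  1.0945 phi_1 + 6.1111 phi_2 = -3.1697
Solve by Cramer's rule:
  det = gamma(0)^2 - gamma(1)^2 = (6.1111)^2 - (1.0945)^2 = 37.34554321 - 1.19793025 = 36.14761296
  phi_hat_1 = [gamma(1) gamma(0) - gamma(1) gamma(2)] / det = [(1.0945)(6.1111) - (1.0945)(-3.1697)] / 36.14761296 = 10.1578356 / 36.14761296 = 0.281
  phi_hat_2 = [gamma(0) gamma(2) - gamma(1)^2] / det = [(6.1111)(-3.1697) - (1.0945)^2] / 36.14761296 = -20.56828392 / 36.14761296 = -0.569
So phi_hat = [0.2810, -0.5690].
Therefore phi_hat_1 = 0.2810.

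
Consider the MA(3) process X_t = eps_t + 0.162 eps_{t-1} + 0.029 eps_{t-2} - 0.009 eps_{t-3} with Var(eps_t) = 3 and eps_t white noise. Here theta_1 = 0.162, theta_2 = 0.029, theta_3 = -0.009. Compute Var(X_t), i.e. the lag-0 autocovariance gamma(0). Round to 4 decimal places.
\gamma(0) = 3.0815

For an MA(q) process X_t = eps_t + sum_i theta_i eps_{t-i} with
Var(eps_t) = sigma^2, the variance is
  gamma(0) = sigma^2 * (1 + sum_i theta_i^2).
  sum_i theta_i^2 = (0.162)^2 + (0.029)^2 + (-0.009)^2 = 0.026244 + 0.000841 + 0.000081 = 0.027166.
  gamma(0) = 3 * (1 + 0.027166) = 3 * 1.027166 = 3.081498, which rounds to 3.0815.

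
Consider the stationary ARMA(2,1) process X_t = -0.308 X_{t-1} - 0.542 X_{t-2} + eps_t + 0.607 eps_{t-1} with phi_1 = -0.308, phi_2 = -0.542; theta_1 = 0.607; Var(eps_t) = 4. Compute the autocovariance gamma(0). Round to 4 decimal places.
\gamma(0) = 6.6423

Multiply the model equation by X_{t-k} and take expectations. With theta_0 = psi_0 = 1 and psi_j the MA(infinity) weights, this gives
  gamma(k) - sum_i phi_i gamma(k-i) = c_k,
  c_k = sigma^2 * sum_{j=k..q} theta_j psi_{j-k}   (c_k = 0 for k > q),
using gamma(-m) = gamma(m).
psi-weights needed (psi_j = theta_j + sum_i phi_i psi_{j-i}):
  psi_1 = theta_1 + phi_1 = 0.607 + (-0.308) = 0.299
Right-hand sides:
  c_0 = sigma^2 (1 + theta_1 psi_1) = 4 * (1 + (0.607)(0.299)) = 4 * 1.181493 = 4.725972
  c_1 = sigma^2 theta_1 = 4 * (0.607) = 2.428
  c_2 = 0
Equations for k = 0, 1, 2 (AR order 2, c_2 = 0):
  (E0) gamma(0) = phi_1 gamma(1) + phi_2 gamma(2) + c_0
  (E1) gamma(1) = phi_1 gamma(0) + phi_2 gamma(1) + c_1
  (E2) gamma(2) = phi_1 gamma(1) + phi_2 gamma(0)
From (E1): gamma(1) = A gamma(0) + B with
  A = phi_1 / (1 - phi_2) = -0.308 / 1.542 = -0.199741,   B = c_1 / (1 - phi_2) = 2.428 / 1.542 = 1.574578.
Insert (E2) into (E0): gamma(0) (1 - phi_2^2) = phi_1 (1 + phi_2) gamma(1) + c_0.
  phi_1 (1 + phi_2) = (-0.308)(0.458) = -0.141064,   1 - phi_2^2 = 0.706236.
Replace gamma(1) by A gamma(0) + B and collect gamma(0):
  gamma(0) [0.706236 - (-0.141064)(-0.199741)] = (-0.141064)(1.574578) + 4.725972
  gamma(0) * 0.67806 = 4.503856
  gamma(0) = 4.503856 / 0.67806 = 6.642269.
Therefore gamma(0) = 6.6423 (to 4 decimal places).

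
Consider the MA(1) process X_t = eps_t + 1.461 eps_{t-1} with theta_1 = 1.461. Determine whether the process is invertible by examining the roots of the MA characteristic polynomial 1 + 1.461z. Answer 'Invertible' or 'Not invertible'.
\text{Not invertible}

The MA(q) characteristic polynomial is P(z) = 1 + 1.461z.
Invertibility requires all roots to lie outside the unit circle, i.e. |z| > 1 for every root.
This is linear in z: 1 + (1.461) z = 0  =>  z = -1/(1.461) = -0.684463,  |z| = 0.684463.
Moduli of all roots: 0.6845.
All moduli strictly greater than 1? No.
Verdict: Not invertible.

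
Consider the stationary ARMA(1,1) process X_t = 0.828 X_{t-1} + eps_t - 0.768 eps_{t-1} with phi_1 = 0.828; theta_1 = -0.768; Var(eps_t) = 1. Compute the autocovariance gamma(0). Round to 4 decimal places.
\gamma(0) = 1.0114

Multiply the model equation by X_{t-k} and take expectations. With theta_0 = psi_0 = 1 and psi_j the MA(infinity) weights, this gives
  gamma(k) - sum_i phi_i gamma(k-i) = c_k,
  c_k = sigma^2 * sum_{j=k..q} theta_j psi_{j-k}   (c_k = 0 for k > q),
using gamma(-m) = gamma(m).
psi-weights needed (psi_j = theta_j + sum_i phi_i psi_{j-i}):
  psi_1 = theta_1 + phi_1 = -0.768 + (0.828) = 0.06
Right-hand sides:
  c_0 = sigma^2 (1 + theta_1 psi_1) = 1 * (1 + (-0.768)(0.06)) = 1 * 0.95392 = 0.95392
  c_1 = sigma^2 theta_1 = 1 * (-0.768) = -0.768
  c_2 = 0
Equations for k = 0 and k = 1 (AR order 1):
  gamma(0) = phi_1 gamma(1) + c_0
  gamma(1) = phi_1 gamma(0) + c_1
Substituting the second into the first: gamma(0) (1 - phi_1^2) = c_0 + phi_1 c_1, so
  gamma(0) = (c_0 + phi_1 c_1) / (1 - phi_1^2) = (0.95392 + (0.828)(-0.768)) / (1 - (0.828)^2) = 0.318016 / 0.314416 = 1.01145.
Therefore gamma(0) = 1.0114 (to 4 decimal places).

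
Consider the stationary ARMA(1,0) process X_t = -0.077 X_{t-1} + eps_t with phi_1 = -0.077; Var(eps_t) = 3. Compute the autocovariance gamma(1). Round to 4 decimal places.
\gamma(1) = -0.2324

Multiply the model equation by X_{t-k} and take expectations. With theta_0 = psi_0 = 1 and psi_j the MA(infinity) weights, this gives
  gamma(k) - sum_i phi_i gamma(k-i) = c_k,
  c_k = sigma^2 * sum_{j=k..q} theta_j psi_{j-k}   (c_k = 0 for k > q),
using gamma(-m) = gamma(m).
Pure AR (q = 0): c_0 = sigma^2 = 3, c_k = 0 for k >= 1.
Equations for k = 0 and k = 1 (AR order 1):
  gamma(0) = phi_1 gamma(1) + c_0
  gamma(1) = phi_1 gamma(0) + c_1
Substituting the second into the first: gamma(0) (1 - phi_1^2) = c_0 + phi_1 c_1, so
  gamma(0) = c_0 / (1 - phi_1^2) = 3 / (1 - (-0.077)^2) = 3 / 0.994071 = 3.017893.
  gamma(1) = phi_1 gamma(0) = (-0.077)(3.017893) = -0.232378.
Therefore gamma(1) = -0.2324 (to 4 decimal places).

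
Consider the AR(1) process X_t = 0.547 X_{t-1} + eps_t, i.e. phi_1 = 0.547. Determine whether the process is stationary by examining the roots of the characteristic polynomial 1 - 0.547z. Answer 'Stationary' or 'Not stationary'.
\text{Stationary}

The AR(p) characteristic polynomial is P(z) = 1 - 0.547z.
Stationarity requires all roots to lie outside the unit circle, i.e. |z| > 1 for every root.
This is linear in z: 1 + (-0.547) z = 0  =>  z = -1/(-0.547) = 1.828154,  |z| = 1.828154.
Moduli of all roots: 1.8282.
All moduli strictly greater than 1? Yes.
Verdict: Stationary.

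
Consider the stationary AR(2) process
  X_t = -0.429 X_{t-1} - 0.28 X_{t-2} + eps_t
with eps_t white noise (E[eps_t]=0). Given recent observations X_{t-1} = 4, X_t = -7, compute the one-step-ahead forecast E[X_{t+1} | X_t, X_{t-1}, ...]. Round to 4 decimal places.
E[X_{t+1} \mid \mathcal F_t] = 1.8830

For an AR(p) model X_t = c + sum_i phi_i X_{t-i} + eps_t, the
one-step-ahead conditional mean is
  E[X_{t+1} | X_t, ...] = c + sum_i phi_i X_{t+1-i}.
Substitute known values:
  E[X_{t+1} | ...] = (-0.429) * (-7) + (-0.28) * (4)
                   = 1.8830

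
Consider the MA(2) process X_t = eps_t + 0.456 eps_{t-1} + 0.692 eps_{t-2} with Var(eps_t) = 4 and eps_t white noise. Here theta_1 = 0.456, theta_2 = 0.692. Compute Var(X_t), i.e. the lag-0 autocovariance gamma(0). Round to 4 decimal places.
\gamma(0) = 6.7472

For an MA(q) process X_t = eps_t + sum_i theta_i eps_{t-i} with
Var(eps_t) = sigma^2, the variance is
  gamma(0) = sigma^2 * (1 + sum_i theta_i^2).
  sum_i theta_i^2 = (0.456)^2 + (0.692)^2 = 0.207936 + 0.478864 = 0.6868.
  gamma(0) = 4 * (1 + 0.6868) = 4 * 1.6868 = 6.7472.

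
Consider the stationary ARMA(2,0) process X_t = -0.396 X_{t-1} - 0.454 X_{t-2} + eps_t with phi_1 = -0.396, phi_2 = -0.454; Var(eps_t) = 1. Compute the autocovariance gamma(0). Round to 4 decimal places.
\gamma(0) = 1.3605

Multiply the model equation by X_{t-k} and take expectations. With theta_0 = psi_0 = 1 and psi_j the MA(infinity) weights, this gives
  gamma(k) - sum_i phi_i gamma(k-i) = c_k,
  c_k = sigma^2 * sum_{j=k..q} theta_j psi_{j-k}   (c_k = 0 for k > q),
using gamma(-m) = gamma(m).
Pure AR (q = 0): c_0 = sigma^2 = 1, c_k = 0 for k >= 1.
Equations for k = 0, 1, 2 (AR order 2, c_2 = 0):
  (E0) gamma(0) = phi_1 gamma(1) + phi_2 gamma(2) + c_0
  (E1) gamma(1) = phi_1 gamma(0) + phi_2 gamma(1) + c_1
  (E2) gamma(2) = phi_1 gamma(1) + phi_2 gamma(0)
From (E1): gamma(1) = A gamma(0) + B with
  A = phi_1 / (1 - phi_2) = -0.396 / 1.454 = -0.272352,   B = c_1 / (1 - phi_2) = 0 / 1.454 = 0.
Insert (E2) into (E0): gamma(0) (1 - phi_2^2) = phi_1 (1 + phi_2) gamma(1) + c_0.
  phi_1 (1 + phi_2) = (-0.396)(0.546) = -0.216216,   1 - phi_2^2 = 0.793884.
Replace gamma(1) by A gamma(0) + B and collect gamma(0):
  gamma(0) [0.793884 - (-0.216216)(-0.272352)] = c_0 = 1
  gamma(0) * 0.734997 = 1
  gamma(0) = 1 / 0.734997 = 1.36055.
Therefore gamma(0) = 1.3605 (to 4 decimal places).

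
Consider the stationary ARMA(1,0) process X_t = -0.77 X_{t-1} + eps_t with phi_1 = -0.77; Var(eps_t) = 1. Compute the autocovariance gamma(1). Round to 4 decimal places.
\gamma(1) = -1.8914

Multiply the model equation by X_{t-k} and take expectations. With theta_0 = psi_0 = 1 and psi_j the MA(infinity) weights, this gives
  gamma(k) - sum_i phi_i gamma(k-i) = c_k,
  c_k = sigma^2 * sum_{j=k..q} theta_j psi_{j-k}   (c_k = 0 for k > q),
using gamma(-m) = gamma(m).
Pure AR (q = 0): c_0 = sigma^2 = 1, c_k = 0 for k >= 1.
Equations for k = 0 and k = 1 (AR order 1):
  gamma(0) = phi_1 gamma(1) + c_0
  gamma(1) = phi_1 gamma(0) + c_1
Substituting the second into the first: gamma(0) (1 - phi_1^2) = c_0 + phi_1 c_1, so
  gamma(0) = c_0 / (1 - phi_1^2) = 1 / (1 - (-0.77)^2) = 1 / 0.4071 = 2.456399.
  gamma(1) = phi_1 gamma(0) = (-0.77)(2.456399) = -1.891427.
Therefore gamma(1) = -1.8914 (to 4 decimal places).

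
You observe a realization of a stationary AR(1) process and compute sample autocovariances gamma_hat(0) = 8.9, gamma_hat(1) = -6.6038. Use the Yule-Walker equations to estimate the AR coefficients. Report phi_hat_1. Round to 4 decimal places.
\hat\phi_{1} = -0.7420

The Yule-Walker equations for an AR(p) process read, in matrix form,
  Gamma_p phi = r_p,   with   (Gamma_p)_{ij} = gamma(|i - j|),
                       (r_p)_i = gamma(i),   i,j = 1..p.
Substitute the sample gammas (Toeplitz matrix and right-hand side of size 1):
  Gamma_p = [[8.9]]
  r_p     = [-6.6038]
With p = 1 this is the single equation gamma(0) phi_1 = gamma(1):
  phi_hat_1 = gamma(1) / gamma(0) = -6.6038 / 8.9 = -0.7420.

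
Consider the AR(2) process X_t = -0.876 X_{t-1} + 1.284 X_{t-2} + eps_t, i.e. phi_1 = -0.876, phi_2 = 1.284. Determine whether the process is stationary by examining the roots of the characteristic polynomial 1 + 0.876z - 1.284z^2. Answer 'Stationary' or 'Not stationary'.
\text{Not stationary}

The AR(p) characteristic polynomial is P(z) = 1 + 0.876z - 1.284z^2.
Stationarity requires all roots to lie outside the unit circle, i.e. |z| > 1 for every root.
Set 1 + (0.876) z + (-1.284) z^2 = 0, i.e. a z^2 + b z + c = 0 with a = -1.284, b = 0.876, c = 1.
Discriminant D = b^2 - 4ac = (0.876)^2 - 4*(-1.284)*1 = 0.767376 - (-5.136) = 5.903376.
D >= 0, so the roots are real: z = (-b +/- sqrt(D)) / (2a) = (-0.876 +/- 2.429686) / (-2.568).
  z_1 = (-0.876 + 2.429686) / (-2.568) = -0.605,   |z_1| = 0.605.
  z_2 = (-0.876 - 2.429686) / (-2.568) = 1.2873,   |z_2| = 1.2873.
Moduli of all roots: 0.6050, 1.2873.
All moduli strictly greater than 1? No.
Verdict: Not stationary.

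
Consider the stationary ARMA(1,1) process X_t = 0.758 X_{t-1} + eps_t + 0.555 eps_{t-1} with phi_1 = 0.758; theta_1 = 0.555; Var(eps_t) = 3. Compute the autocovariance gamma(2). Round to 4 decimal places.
\gamma(2) = 9.9706

Multiply the model equation by X_{t-k} and take expectations. With theta_0 = psi_0 = 1 and psi_j the MA(infinity) weights, this gives
  gamma(k) - sum_i phi_i gamma(k-i) = c_k,
  c_k = sigma^2 * sum_{j=k..q} theta_j psi_{j-k}   (c_k = 0 for k > q),
using gamma(-m) = gamma(m).
psi-weights needed (psi_j = theta_j + sum_i phi_i psi_{j-i}):
  psi_1 = theta_1 + phi_1 = 0.555 + (0.758) = 1.313
Right-hand sides:
  c_0 = sigma^2 (1 + theta_1 psi_1) = 3 * (1 + (0.555)(1.313)) = 3 * 1.728715 = 5.186145
  c_1 = sigma^2 theta_1 = 3 * (0.555) = 1.665
  c_2 = 0
Equations for k = 0 and k = 1 (AR order 1):
  gamma(0) = phi_1 gamma(1) + c_0
  gamma(1) = phi_1 gamma(0) + c_1
Substituting the second into the first: gamma(0) (1 - phi_1^2) = c_0 + phi_1 c_1, so
  gamma(0) = (c_0 + phi_1 c_1) / (1 - phi_1^2) = (5.186145 + (0.758)(1.665)) / (1 - (0.758)^2) = 6.448215 / 0.425436 = 15.156722.
  gamma(1) = phi_1 gamma(0) + c_1 = (0.758)(15.156722) + (1.665) = 13.153795.
For k = 2 (> q): gamma(2) = phi_1 gamma(1) = (0.758)(13.153795) = 9.970577.
Therefore gamma(2) = 9.9706 (to 4 decimal places).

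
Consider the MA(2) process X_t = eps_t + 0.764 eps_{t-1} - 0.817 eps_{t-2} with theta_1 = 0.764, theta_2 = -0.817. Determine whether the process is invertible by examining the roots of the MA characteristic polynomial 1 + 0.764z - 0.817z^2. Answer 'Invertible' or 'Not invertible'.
\text{Not invertible}

The MA(q) characteristic polynomial is P(z) = 1 + 0.764z - 0.817z^2.
Invertibility requires all roots to lie outside the unit circle, i.e. |z| > 1 for every root.
Set 1 + (0.764) z + (-0.817) z^2 = 0, i.e. a z^2 + b z + c = 0 with a = -0.817, b = 0.764, c = 1.
Discriminant D = b^2 - 4ac = (0.764)^2 - 4*(-0.817)*1 = 0.583696 - (-3.268) = 3.851696.
D >= 0, so the roots are real: z = (-b +/- sqrt(D)) / (2a) = (-0.764 +/- 1.962574) / (-1.634).
  z_1 = (-0.764 + 1.962574) / (-1.634) = -0.7335,   |z_1| = 0.7335.
  z_2 = (-0.764 - 1.962574) / (-1.634) = 1.6686,   |z_2| = 1.6686.
Moduli of all roots: 0.7335, 1.6686.
All moduli strictly greater than 1? No.
Verdict: Not invertible.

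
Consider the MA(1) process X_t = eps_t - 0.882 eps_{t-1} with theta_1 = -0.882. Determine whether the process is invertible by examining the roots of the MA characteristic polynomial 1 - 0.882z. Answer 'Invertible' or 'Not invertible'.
\text{Invertible}

The MA(q) characteristic polynomial is P(z) = 1 - 0.882z.
Invertibility requires all roots to lie outside the unit circle, i.e. |z| > 1 for every root.
This is linear in z: 1 + (-0.882) z = 0  =>  z = -1/(-0.882) = 1.133787,  |z| = 1.133787.
Moduli of all roots: 1.1338.
All moduli strictly greater than 1? Yes.
Verdict: Invertible.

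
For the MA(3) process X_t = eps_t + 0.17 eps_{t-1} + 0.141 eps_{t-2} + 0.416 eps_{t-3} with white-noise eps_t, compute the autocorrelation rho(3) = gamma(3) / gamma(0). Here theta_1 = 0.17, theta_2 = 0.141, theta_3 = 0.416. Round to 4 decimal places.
\rho(3) = 0.3405

For an MA(q) process with theta_0 = 1, the autocovariance is
  gamma(k) = sigma^2 * sum_{i=0..q-k} theta_i * theta_{i+k},
and rho(k) = gamma(k) / gamma(0). Sigma^2 cancels.
  numerator   = (1)*(0.416) = 0.416.
  denominator = (1)^2 + (0.17)^2 + (0.141)^2 + (0.416)^2 = 1.221837.
  rho(3) = 0.416 / 1.221837 = 0.3405.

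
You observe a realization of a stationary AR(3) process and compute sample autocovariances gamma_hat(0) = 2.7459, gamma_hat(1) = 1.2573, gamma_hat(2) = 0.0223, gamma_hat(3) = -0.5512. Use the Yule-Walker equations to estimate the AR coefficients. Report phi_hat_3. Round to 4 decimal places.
\hat\phi_{3} = -0.1200

The Yule-Walker equations for an AR(p) process read, in matrix form,
  Gamma_p phi = r_p,   with   (Gamma_p)_{ij} = gamma(|i - j|),
                       (r_p)_i = gamma(i),   i,j = 1..p.
Substitute the sample gammas (Toeplitz matrix and right-hand side of size 3):
  Gamma_p = [[2.7459, 1.2573, 0.0223], [1.2573, 2.7459, 1.2573], [0.0223, 1.2573, 2.7459]]
  r_p     = [1.2573, 0.0223, -0.5512]
Written out (R1..R3):
  (R1) 2.7459 phi_1 + 1.2573 phi_2 + 0.0223 phi_3 = 1.2573
  (R2) 1.2573 phi_1 + 2.7459 phi_2 + 1.2573 phi_3 = 0.0223
  (R3) 0.0223 phi_1 + 1.2573 phi_2 + 2.7459 phi_3 = -0.5512
Gaussian elimination:
  R2 <- R2 - (1.2573/2.7459) R1 = R2 - (0.457883) R1:  2.170204 phi_2 + 1.247089 phi_3 = -0.553396
  R3 <- R3 - (0.0223/2.7459) R1 = R3 - (0.008121) R1:  1.247089 phi_2 + 2.745719 phi_3 = -0.561411
  R3 <- R3 - (1.247089/2.170204) R2 = R3 - (0.574641) R2:  2.02909 phi_3 = -0.243407
Back-substitution:
  phi_hat_3 = -0.243407 / 2.02909 = -0.119959
  phi_hat_2 = (-0.553396 - (1.247089)(-0.119959)) / 2.170204 = -0.186064
  phi_hat_1 = (1.2573 - (1.2573)(-0.186064) - (0.0223)(-0.119959)) / 2.7459 = 0.544052
So phi_hat = [0.5441, -0.1861, -0.1200].
Therefore phi_hat_3 = -0.1200.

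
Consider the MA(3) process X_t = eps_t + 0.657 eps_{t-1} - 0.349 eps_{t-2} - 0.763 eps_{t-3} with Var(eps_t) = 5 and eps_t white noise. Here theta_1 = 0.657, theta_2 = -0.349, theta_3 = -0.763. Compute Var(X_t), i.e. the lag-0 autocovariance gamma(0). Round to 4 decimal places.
\gamma(0) = 10.6781

For an MA(q) process X_t = eps_t + sum_i theta_i eps_{t-i} with
Var(eps_t) = sigma^2, the variance is
  gamma(0) = sigma^2 * (1 + sum_i theta_i^2).
  sum_i theta_i^2 = (0.657)^2 + (-0.349)^2 + (-0.763)^2 = 0.431649 + 0.121801 + 0.582169 = 1.135619.
  gamma(0) = 5 * (1 + 1.135619) = 5 * 2.135619 = 10.678095, which rounds to 10.6781.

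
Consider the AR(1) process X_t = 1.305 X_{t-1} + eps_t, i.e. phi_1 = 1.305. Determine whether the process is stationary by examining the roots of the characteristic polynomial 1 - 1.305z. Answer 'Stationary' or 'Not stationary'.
\text{Not stationary}

The AR(p) characteristic polynomial is P(z) = 1 - 1.305z.
Stationarity requires all roots to lie outside the unit circle, i.e. |z| > 1 for every root.
This is linear in z: 1 + (-1.305) z = 0  =>  z = -1/(-1.305) = 0.766284,  |z| = 0.766284.
Moduli of all roots: 0.7663.
All moduli strictly greater than 1? No.
Verdict: Not stationary.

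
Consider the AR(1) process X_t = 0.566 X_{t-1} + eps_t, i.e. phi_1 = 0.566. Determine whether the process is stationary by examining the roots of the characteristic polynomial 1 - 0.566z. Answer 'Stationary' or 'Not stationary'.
\text{Stationary}

The AR(p) characteristic polynomial is P(z) = 1 - 0.566z.
Stationarity requires all roots to lie outside the unit circle, i.e. |z| > 1 for every root.
This is linear in z: 1 + (-0.566) z = 0  =>  z = -1/(-0.566) = 1.766784,  |z| = 1.766784.
Moduli of all roots: 1.7668.
All moduli strictly greater than 1? Yes.
Verdict: Stationary.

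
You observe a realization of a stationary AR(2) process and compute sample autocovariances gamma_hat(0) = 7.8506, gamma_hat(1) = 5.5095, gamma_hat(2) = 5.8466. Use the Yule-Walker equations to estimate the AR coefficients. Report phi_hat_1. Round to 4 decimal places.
\hat\phi_{1} = 0.3530

The Yule-Walker equations for an AR(p) process read, in matrix form,
  Gamma_p phi = r_p,   with   (Gamma_p)_{ij} = gamma(|i - j|),
                       (r_p)_i = gamma(i),   i,j = 1..p.
Substitute the sample gammas (Toeplitz matrix and right-hand side of size 2):
  Gamma_p = [[7.8506, 5.5095], [5.5095, 7.8506]]
  r_p     = [5.5095, 5.8466]
Written out:
  7.8506 phi_1 + 5.5095 phi_2 = 5.5095
  5.5095 phi_1 + 7.8506 phi_2 = 5.8466
Solve by Cramer's rule:
  det = gamma(0)^2 - gamma(1)^2 = (7.8506)^2 - (5.5095)^2 = 61.63192036 - 30.35459025 = 31.27733011
  phi_hat_1 = [gamma(1) gamma(0) - gamma(1) gamma(2)] / det = [(5.5095)(7.8506) - (5.5095)(5.8466)] / 31.27733011 = 11.041038 / 31.27733011 = 0.353
  phi_hat_2 = [gamma(0) gamma(2) - gamma(1)^2] / det = [(7.8506)(5.8466) - (5.5095)^2] / 31.27733011 = 15.54472771 / 31.27733011 = 0.497
So phi_hat = [0.3530, 0.4970].
Therefore phi_hat_1 = 0.3530.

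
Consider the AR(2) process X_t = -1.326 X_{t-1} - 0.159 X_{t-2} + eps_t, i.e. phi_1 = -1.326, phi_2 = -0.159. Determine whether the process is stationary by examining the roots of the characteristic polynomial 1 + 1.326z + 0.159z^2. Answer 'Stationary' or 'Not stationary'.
\text{Not stationary}

The AR(p) characteristic polynomial is P(z) = 1 + 1.326z + 0.159z^2.
Stationarity requires all roots to lie outside the unit circle, i.e. |z| > 1 for every root.
Set 1 + (1.326) z + (0.159) z^2 = 0, i.e. a z^2 + b z + c = 0 with a = 0.159, b = 1.326, c = 1.
Discriminant D = b^2 - 4ac = (1.326)^2 - 4*(0.159)*1 = 1.758276 - (0.636) = 1.122276.
D >= 0, so the roots are real: z = (-b +/- sqrt(D)) / (2a) = (-1.326 +/- 1.059375) / (0.318).
  z_1 = (-1.326 + 1.059375) / (0.318) = -0.8384,   |z_1| = 0.8384.
  z_2 = (-1.326 - 1.059375) / (0.318) = -7.5012,   |z_2| = 7.5012.
Moduli of all roots: 0.8384, 7.5012.
All moduli strictly greater than 1? No.
Verdict: Not stationary.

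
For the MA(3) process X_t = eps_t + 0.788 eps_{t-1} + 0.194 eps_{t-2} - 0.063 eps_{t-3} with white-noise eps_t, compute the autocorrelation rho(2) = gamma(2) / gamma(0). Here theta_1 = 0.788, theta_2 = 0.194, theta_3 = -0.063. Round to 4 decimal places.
\rho(2) = 0.0868

For an MA(q) process with theta_0 = 1, the autocovariance is
  gamma(k) = sigma^2 * sum_{i=0..q-k} theta_i * theta_{i+k},
and rho(k) = gamma(k) / gamma(0). Sigma^2 cancels.
  numerator   = (1)*(0.194) + (0.788)*(-0.063) = 0.144356.
  denominator = (1)^2 + (0.788)^2 + (0.194)^2 + (-0.063)^2 = 1.662549.
  rho(2) = 0.144356 / 1.662549 = 0.0868.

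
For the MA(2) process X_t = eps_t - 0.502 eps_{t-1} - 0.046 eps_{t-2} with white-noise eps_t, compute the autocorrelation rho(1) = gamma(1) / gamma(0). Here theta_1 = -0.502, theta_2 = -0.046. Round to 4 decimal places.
\rho(1) = -0.3819

For an MA(q) process with theta_0 = 1, the autocovariance is
  gamma(k) = sigma^2 * sum_{i=0..q-k} theta_i * theta_{i+k},
and rho(k) = gamma(k) / gamma(0). Sigma^2 cancels.
  numerator   = (1)*(-0.502) + (-0.502)*(-0.046) = -0.478908.
  denominator = (1)^2 + (-0.502)^2 + (-0.046)^2 = 1.25412.
  rho(1) = -0.478908 / 1.25412 = -0.3819.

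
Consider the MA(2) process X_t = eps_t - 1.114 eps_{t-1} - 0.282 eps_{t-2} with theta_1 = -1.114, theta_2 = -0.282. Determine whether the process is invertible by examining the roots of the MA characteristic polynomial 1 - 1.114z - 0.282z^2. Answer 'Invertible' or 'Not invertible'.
\text{Not invertible}

The MA(q) characteristic polynomial is P(z) = 1 - 1.114z - 0.282z^2.
Invertibility requires all roots to lie outside the unit circle, i.e. |z| > 1 for every root.
Set 1 + (-1.114) z + (-0.282) z^2 = 0, i.e. a z^2 + b z + c = 0 with a = -0.282, b = -1.114, c = 1.
Discriminant D = b^2 - 4ac = (-1.114)^2 - 4*(-0.282)*1 = 1.240996 - (-1.128) = 2.368996.
D >= 0, so the roots are real: z = (-b +/- sqrt(D)) / (2a) = (1.114 +/- 1.539154) / (-0.564).
  z_1 = (1.114 + 1.539154) / (-0.564) = -4.7042,   |z_1| = 4.7042.
  z_2 = (1.114 - 1.539154) / (-0.564) = 0.7538,   |z_2| = 0.7538.
Moduli of all roots: 4.7042, 0.7538.
All moduli strictly greater than 1? No.
Verdict: Not invertible.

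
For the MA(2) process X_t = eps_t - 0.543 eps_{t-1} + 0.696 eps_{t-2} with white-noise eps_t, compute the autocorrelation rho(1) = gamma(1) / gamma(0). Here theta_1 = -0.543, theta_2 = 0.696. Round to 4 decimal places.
\rho(1) = -0.5176

For an MA(q) process with theta_0 = 1, the autocovariance is
  gamma(k) = sigma^2 * sum_{i=0..q-k} theta_i * theta_{i+k},
and rho(k) = gamma(k) / gamma(0). Sigma^2 cancels.
  numerator   = (1)*(-0.543) + (-0.543)*(0.696) = -0.920928.
  denominator = (1)^2 + (-0.543)^2 + (0.696)^2 = 1.779265.
  rho(1) = -0.920928 / 1.779265 = -0.5176.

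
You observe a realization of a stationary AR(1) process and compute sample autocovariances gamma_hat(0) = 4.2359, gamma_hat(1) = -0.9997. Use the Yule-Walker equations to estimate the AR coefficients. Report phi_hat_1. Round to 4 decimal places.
\hat\phi_{1} = -0.2360

The Yule-Walker equations for an AR(p) process read, in matrix form,
  Gamma_p phi = r_p,   with   (Gamma_p)_{ij} = gamma(|i - j|),
                       (r_p)_i = gamma(i),   i,j = 1..p.
Substitute the sample gammas (Toeplitz matrix and right-hand side of size 1):
  Gamma_p = [[4.2359]]
  r_p     = [-0.9997]
With p = 1 this is the single equation gamma(0) phi_1 = gamma(1):
  phi_hat_1 = gamma(1) / gamma(0) = -0.9997 / 4.2359 = -0.2360.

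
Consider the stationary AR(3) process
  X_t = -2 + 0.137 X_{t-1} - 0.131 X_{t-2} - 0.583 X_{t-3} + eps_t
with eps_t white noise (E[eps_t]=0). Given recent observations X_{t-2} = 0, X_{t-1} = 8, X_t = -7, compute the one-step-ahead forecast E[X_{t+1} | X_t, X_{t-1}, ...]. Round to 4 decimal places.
E[X_{t+1} \mid \mathcal F_t] = -4.0070

For an AR(p) model X_t = c + sum_i phi_i X_{t-i} + eps_t, the
one-step-ahead conditional mean is
  E[X_{t+1} | X_t, ...] = c + sum_i phi_i X_{t+1-i}.
Substitute known values:
  E[X_{t+1} | ...] = -2 + (0.137) * (-7) + (-0.131) * (8) + (-0.583) * (0)
                   = -4.0070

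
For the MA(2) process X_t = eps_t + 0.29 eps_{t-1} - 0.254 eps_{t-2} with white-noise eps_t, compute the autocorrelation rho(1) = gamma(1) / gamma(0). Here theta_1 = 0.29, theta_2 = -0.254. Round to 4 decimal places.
\rho(1) = 0.1883

For an MA(q) process with theta_0 = 1, the autocovariance is
  gamma(k) = sigma^2 * sum_{i=0..q-k} theta_i * theta_{i+k},
and rho(k) = gamma(k) / gamma(0). Sigma^2 cancels.
  numerator   = (1)*(0.29) + (0.29)*(-0.254) = 0.21634.
  denominator = (1)^2 + (0.29)^2 + (-0.254)^2 = 1.148616.
  rho(1) = 0.21634 / 1.148616 = 0.1883.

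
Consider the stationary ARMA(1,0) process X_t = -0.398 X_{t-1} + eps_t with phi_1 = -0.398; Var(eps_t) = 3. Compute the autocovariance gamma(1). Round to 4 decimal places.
\gamma(1) = -1.4187

Multiply the model equation by X_{t-k} and take expectations. With theta_0 = psi_0 = 1 and psi_j the MA(infinity) weights, this gives
  gamma(k) - sum_i phi_i gamma(k-i) = c_k,
  c_k = sigma^2 * sum_{j=k..q} theta_j psi_{j-k}   (c_k = 0 for k > q),
using gamma(-m) = gamma(m).
Pure AR (q = 0): c_0 = sigma^2 = 3, c_k = 0 for k >= 1.
Equations for k = 0 and k = 1 (AR order 1):
  gamma(0) = phi_1 gamma(1) + c_0
  gamma(1) = phi_1 gamma(0) + c_1
Substituting the second into the first: gamma(0) (1 - phi_1^2) = c_0 + phi_1 c_1, so
  gamma(0) = c_0 / (1 - phi_1^2) = 3 / (1 - (-0.398)^2) = 3 / 0.841596 = 3.564656.
  gamma(1) = phi_1 gamma(0) = (-0.398)(3.564656) = -1.418733.
Therefore gamma(1) = -1.4187 (to 4 decimal places).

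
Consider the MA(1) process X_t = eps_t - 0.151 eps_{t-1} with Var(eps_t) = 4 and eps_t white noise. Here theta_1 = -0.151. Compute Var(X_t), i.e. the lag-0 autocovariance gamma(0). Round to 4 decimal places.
\gamma(0) = 4.0912

For an MA(q) process X_t = eps_t + sum_i theta_i eps_{t-i} with
Var(eps_t) = sigma^2, the variance is
  gamma(0) = sigma^2 * (1 + sum_i theta_i^2).
  sum_i theta_i^2 = (-0.151)^2 = 0.022801.
  gamma(0) = 4 * (1 + 0.022801) = 4 * 1.022801 = 4.091204, which rounds to 4.0912.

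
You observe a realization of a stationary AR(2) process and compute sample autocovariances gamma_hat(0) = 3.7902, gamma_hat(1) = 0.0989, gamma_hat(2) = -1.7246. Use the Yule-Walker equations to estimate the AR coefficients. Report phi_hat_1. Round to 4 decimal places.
\hat\phi_{1} = 0.0380

The Yule-Walker equations for an AR(p) process read, in matrix form,
  Gamma_p phi = r_p,   with   (Gamma_p)_{ij} = gamma(|i - j|),
                       (r_p)_i = gamma(i),   i,j = 1..p.
Substitute the sample gammas (Toeplitz matrix and right-hand side of size 2):
  Gamma_p = [[3.7902, 0.0989], [0.0989, 3.7902]]
  r_p     = [0.0989, -1.7246]
Written out:
  3.7902 phi_1 + 0.0989 phi_2 = 0.0989
  0.0989 phi_1 + 3.7902 phi_2 = -1.7246
Solve by Cramer's rule:
  det = gamma(0)^2 - gamma(1)^2 = (3.7902)^2 - (0.0989)^2 = 14.36561604 - 0.00978121 = 14.35583483
  phi_hat_1 = [gamma(1) gamma(0) - gamma(1) gamma(2)] / det = [(0.0989)(3.7902) - (0.0989)(-1.7246)] / 14.35583483 = 0.54541372 / 14.35583483 = 0.038
  phi_hat_2 = [gamma(0) gamma(2) - gamma(1)^2] / det = [(3.7902)(-1.7246) - (0.0989)^2] / 14.35583483 = -6.54636013 / 14.35583483 = -0.456
So phi_hat = [0.0380, -0.4560].
Therefore phi_hat_1 = 0.0380.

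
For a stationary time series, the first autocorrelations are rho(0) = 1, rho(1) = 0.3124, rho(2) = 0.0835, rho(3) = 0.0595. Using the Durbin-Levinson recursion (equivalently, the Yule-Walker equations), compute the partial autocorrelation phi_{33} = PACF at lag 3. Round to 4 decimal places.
\phi_{33} = 0.0420

The PACF at lag k is phi_{kk}, the last component of the solution
to the Yule-Walker system G_k phi = r_k where
  (G_k)_{ij} = rho(|i - j|), (r_k)_i = rho(i), i,j = 1..k.
Equivalently, Durbin-Levinson gives phi_{kk} iteratively:
  phi_{11} = rho(1)
  phi_{kk} = [rho(k) - sum_{j=1..k-1} phi_{k-1,j} rho(k-j)]
            / [1 - sum_{j=1..k-1} phi_{k-1,j} rho(j)],
  phi_{k,j} = phi_{k-1,j} - phi_{kk} phi_{k-1,k-j},  j = 1..k-1.
Step k = 1:
  phi_11 = rho(1) = 0.3124.
Step k = 2:
  phi_22 = [rho(2) - phi_11 rho(1)] / [1 - phi_11 rho(1)] = [0.0835 - (0.3124)(0.3124)] / [1 - (0.3124)(0.3124)]
         = -0.01409376 / 0.90240624 = -0.015618.
  Update: phi_21 = phi_11 - phi_22 phi_11 = 0.3124 - (-0.015618)(0.3124) = 0.317279.
Step k = 3:
  phi_33 = [rho(3) - phi_21 rho(2) - phi_22 rho(1)] / [1 - phi_21 rho(1) - phi_22 rho(2)]
    numerator   = 0.0595 - (0.317279)(0.0835) - (-0.015618)(0.3124) = 0.03788625
    denominator = 1 - (0.317279)(0.3124) - (-0.015618)(0.0835) = 0.90218612
  phi_33 = 0.03788625 / 0.90218612 = 0.042.
Therefore phi_{33} = 0.0420.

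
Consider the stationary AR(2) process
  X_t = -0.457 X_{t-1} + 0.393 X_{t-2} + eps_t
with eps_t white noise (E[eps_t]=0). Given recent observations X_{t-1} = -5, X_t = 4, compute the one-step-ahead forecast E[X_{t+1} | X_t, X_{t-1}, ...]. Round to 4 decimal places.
E[X_{t+1} \mid \mathcal F_t] = -3.7930

For an AR(p) model X_t = c + sum_i phi_i X_{t-i} + eps_t, the
one-step-ahead conditional mean is
  E[X_{t+1} | X_t, ...] = c + sum_i phi_i X_{t+1-i}.
Substitute known values:
  E[X_{t+1} | ...] = (-0.457) * (4) + (0.393) * (-5)
                   = -3.7930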